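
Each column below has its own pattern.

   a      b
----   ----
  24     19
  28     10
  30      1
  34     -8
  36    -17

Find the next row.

40  -26

Column a — alternating steps +4, +2, +4, +2, …: 24, 28, 30, 34, 36 → 40.
Column b goes 19, 10, 1, -8, -17 → -26 (−9 each step).
So the next row is 40  -26.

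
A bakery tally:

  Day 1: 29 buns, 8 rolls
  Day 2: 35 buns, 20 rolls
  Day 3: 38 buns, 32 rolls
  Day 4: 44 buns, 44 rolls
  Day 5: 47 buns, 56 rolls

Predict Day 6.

Buns: 29, 35, 38, 44, 47 → 53 (alternating steps +6, +3, +6, +3, …).
Rolls: +12 each step; 8, 20, 32, 44, 56 → 68.
Combining the parts gives 53 buns, 68 rolls.

53 buns, 68 rolls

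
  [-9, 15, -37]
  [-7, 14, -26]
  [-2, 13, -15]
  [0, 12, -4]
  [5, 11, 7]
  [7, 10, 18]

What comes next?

First slot: alternating steps +2, +5, +2, +5, …; -9, -7, -2, 0, 5, 7 → 12.
For the second slot, −1 each step: 15, 14, 13, 12, 11, 10 → 9.
Third slot: +11 each step, so -37, -26, -15, -4, 7, 18 → 29.
Putting it together: [12, 9, 29].

[12, 9, 29]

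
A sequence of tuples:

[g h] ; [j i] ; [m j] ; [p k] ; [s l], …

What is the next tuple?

For the first letter, letters move forward 3 places in the alphabet: g, j, m, p, s → v.
Second letter: letters move forward 1 place in the alphabet, so h, i, j, k, l → m.
So the next tuple is [v m].

[v m]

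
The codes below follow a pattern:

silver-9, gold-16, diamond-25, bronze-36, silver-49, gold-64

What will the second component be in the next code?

Second component: perfect squares: 3², 4², 5², …; 9, 16, 25, 36, 49, 64 → 81.

81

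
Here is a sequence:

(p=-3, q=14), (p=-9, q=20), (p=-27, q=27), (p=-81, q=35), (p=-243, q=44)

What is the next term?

P: -3, -9, -27, -81, -243 → -729 (×3 each step).
Q goes 14, 20, 27, 35, 44 → 54 (differences are 6, 7, 8, … (increasing by 1 each time)).
Putting it together: (p=-729, q=54).

(p=-729, q=54)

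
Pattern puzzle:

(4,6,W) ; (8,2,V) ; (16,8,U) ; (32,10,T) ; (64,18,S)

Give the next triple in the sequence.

First entry: ×2 each step, so 4, 8, 16, 32, 64 → 128.
Second entry: 6, 2, 8, 10, 18 → 28 (each term is the sum of the two before it).
Letter: letters move back 1 place in the alphabet, so W, V, U, T, S → R.
Putting it together: (128,28,R).

(128,28,R)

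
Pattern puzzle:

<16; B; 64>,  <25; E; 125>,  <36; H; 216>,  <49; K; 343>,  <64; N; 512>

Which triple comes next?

<81; Q; 729>

First value goes 16, 25, 36, 49, 64 → 81 (perfect squares: 4², 5², 6², …).
Letter — letters move forward 3 places in the alphabet: B, E, H, K, N → Q.
Third value: perfect cubes: 4³, 5³, 6³, …, so 64, 125, 216, 343, 512 → 729.
So the next triple is <81; Q; 729>.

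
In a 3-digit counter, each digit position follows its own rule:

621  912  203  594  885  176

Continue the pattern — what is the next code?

467

First digit: 6, 9, 2, 5, 8, 1 → 4 (+3 each step, mod 10).
For the second digit, −1 each step, mod 10: 2, 1, 0, 9, 8, 7 → 6.
Third digit goes 1, 2, 3, 4, 5, 6 → 7 (+1 each step, mod 10).
Putting it together: 467.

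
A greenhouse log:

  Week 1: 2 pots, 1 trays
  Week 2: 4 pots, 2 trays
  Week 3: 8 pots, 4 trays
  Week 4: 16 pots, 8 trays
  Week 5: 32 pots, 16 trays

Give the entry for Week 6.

64 pots, 32 trays

Pots goes 2, 4, 8, 16, 32 → 64 (×2 each step).
Trays — ×2 each step: 1, 2, 4, 8, 16 → 32.
Putting it together: 64 pots, 32 trays.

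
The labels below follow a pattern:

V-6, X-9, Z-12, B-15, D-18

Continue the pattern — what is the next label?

F-21

Letter: letters move forward 2 places in the alphabet, wrapping Z→A, so V, X, Z, B, D → F.
Second component: +3 each step; 6, 9, 12, 15, 18 → 21.
Combining the parts gives F-21.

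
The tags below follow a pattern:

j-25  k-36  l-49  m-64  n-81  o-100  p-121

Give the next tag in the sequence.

q-144

Letter: j, k, l, m, n, o, p → q (letters move forward 1 place in the alphabet).
Second component: perfect squares: 5², 6², 7², …, so 25, 36, 49, 64, 81, 100, 121 → 144.
So the next tag is q-144.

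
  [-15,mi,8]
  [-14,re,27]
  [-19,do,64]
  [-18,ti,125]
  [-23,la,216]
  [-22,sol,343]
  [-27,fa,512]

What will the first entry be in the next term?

First entry goes -15, -14, -19, -18, -23, -22, -27 → -26 (alternating steps +1, −5, +1, −5, …).

-26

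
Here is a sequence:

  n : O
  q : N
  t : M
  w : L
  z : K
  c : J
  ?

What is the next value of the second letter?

Second letter: letters move back 1 place in the alphabet, so O, N, M, L, K, J → I.

I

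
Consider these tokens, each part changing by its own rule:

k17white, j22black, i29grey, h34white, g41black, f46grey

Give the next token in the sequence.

e53white

Letter: letters move back 1 place in the alphabet, so k, j, i, h, g, f → e.
Second component — alternating steps +5, +7, +5, +7, …: 17, 22, 29, 34, 41, 46 → 53.
Shade: white, black, grey, white, black, grey → white (repeats white → black → grey).
Putting it together: e53white.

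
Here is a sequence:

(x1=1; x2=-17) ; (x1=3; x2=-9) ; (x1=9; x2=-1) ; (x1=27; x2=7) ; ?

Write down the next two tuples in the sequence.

(x1=81; x2=15), (x1=243; x2=23)

For the x1, ×3 each step: 1, 3, 9, 27 → 81 → 243.
X2 goes -17, -9, -1, 7 → 15 → 23 (+8 each step).
So the next two tuples are (x1=81; x2=15) and (x1=243; x2=23).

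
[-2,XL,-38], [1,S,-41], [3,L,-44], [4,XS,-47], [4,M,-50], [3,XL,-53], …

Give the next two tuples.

First part: differences are 3, 2, 1, … (decreasing by 1 each time), so -2, 1, 3, 4, 4, 3 → 1 → -2.
Size goes XL, S, L, XS, M, XL → S → L (repeats XL → S → L → XS → M).
Third part goes -38, -41, -44, -47, -50, -53 → -56 → -59 (−3 each step).
Putting the parts together: [1,S,-56] and then [-2,L,-59].

[1,S,-56], [-2,L,-59]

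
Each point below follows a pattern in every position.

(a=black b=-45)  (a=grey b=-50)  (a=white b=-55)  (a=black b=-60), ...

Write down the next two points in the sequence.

For the a, repeats black → grey → white: black, grey, white, black → grey → white.
B goes -45, -50, -55, -60 → -65 → -70 (−5 each step).
Putting the parts together: (a=grey b=-65) and then (a=white b=-70).

(a=grey b=-65), (a=white b=-70)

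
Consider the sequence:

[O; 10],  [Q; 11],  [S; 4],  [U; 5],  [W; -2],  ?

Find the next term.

[Y; -1]

Letter: letters move forward 2 places in the alphabet; O, Q, S, U, W → Y.
Second component: alternating steps +1, −7, +1, −7, …; 10, 11, 4, 5, -2 → -1.
So the next term is [Y; -1].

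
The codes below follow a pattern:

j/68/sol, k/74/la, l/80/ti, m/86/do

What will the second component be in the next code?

Second component: +6 each step; 68, 74, 80, 86 → 92.

92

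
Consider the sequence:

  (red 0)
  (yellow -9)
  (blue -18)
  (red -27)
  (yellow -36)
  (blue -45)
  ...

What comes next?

(red -54)

Colour: red, yellow, blue, red, yellow, blue → red (repeats red → yellow → blue).
Second entry: −9 each step, so 0, -9, -18, -27, -36, -45 → -54.
Combining the parts gives (red -54).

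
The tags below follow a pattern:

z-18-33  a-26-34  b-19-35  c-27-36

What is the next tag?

Letter — letters move forward 1 place in the alphabet, wrapping Z→A: z, a, b, c → d.
Second component: 18, 26, 19, 27 → 20 (alternating steps +8, −7, +8, −7, …).
Third component: +1 each step, so 33, 34, 35, 36 → 37.
Combining the parts gives d-20-37.

d-20-37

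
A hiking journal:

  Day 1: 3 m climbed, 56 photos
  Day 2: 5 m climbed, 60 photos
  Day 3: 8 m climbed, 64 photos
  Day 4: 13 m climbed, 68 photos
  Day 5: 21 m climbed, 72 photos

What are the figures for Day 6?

M climbed goes 3, 5, 8, 13, 21 → 34 (each term is the sum of the two before it).
Photos: 56, 60, 64, 68, 72 → 76 (+4 each step).
Putting it together: 34 m climbed, 76 photos.

34 m climbed, 76 photos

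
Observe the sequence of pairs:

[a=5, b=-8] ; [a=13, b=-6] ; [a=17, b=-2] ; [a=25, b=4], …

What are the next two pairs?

[a=29, b=12], [a=37, b=22]

For the a, alternating steps +8, +4, +8, +4, …: 5, 13, 17, 25 → 29 → 37.
B goes -8, -6, -2, 4 → 12 → 22 (differences are 2, 4, 6, … (increasing by 2 each time)).
Putting the parts together: [a=29, b=12] and then [a=37, b=22].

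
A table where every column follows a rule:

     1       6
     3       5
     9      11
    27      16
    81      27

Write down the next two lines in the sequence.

First component: 1, 3, 9, 27, 81 → 243 → 729 (×3 each step).
Second component: 6, 5, 11, 16, 27 → 43 → 70 (each term is the sum of the two before it).
So the next two lines are 243  43 and 729  70.

243  43; 729  70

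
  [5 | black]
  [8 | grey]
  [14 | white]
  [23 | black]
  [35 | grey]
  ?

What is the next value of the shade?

For the shade, repeats black → grey → white: black, grey, white, black, grey → white.

white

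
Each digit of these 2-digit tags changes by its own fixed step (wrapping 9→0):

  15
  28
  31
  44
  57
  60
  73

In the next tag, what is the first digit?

8

First digit: +1 each step, mod 10, so 1, 2, 3, 4, 5, 6, 7 → 8.
Second digit: 5, 8, 1, 4, 7, 0, 3 → 6 (+3 each step, mod 10).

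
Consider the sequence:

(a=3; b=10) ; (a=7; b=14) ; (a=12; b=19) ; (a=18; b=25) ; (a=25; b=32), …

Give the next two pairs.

(a=33; b=40), (a=42; b=49)

A: differences are 4, 5, 6, … (increasing by 1 each time), so 3, 7, 12, 18, 25 → 33 → 42.
B goes 10, 14, 19, 25, 32 → 40 → 49 (always 7 more than the a).
Putting the parts together: (a=33; b=40) and then (a=42; b=49).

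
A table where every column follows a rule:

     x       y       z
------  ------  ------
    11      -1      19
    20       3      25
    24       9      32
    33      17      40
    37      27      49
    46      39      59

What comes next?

Column x goes 11, 20, 24, 33, 37, 46 → 50 (alternating steps +9, +4, +9, +4, …).
Column y: differences are 4, 6, 8, … (increasing by 2 each time), so -1, 3, 9, 17, 27, 39 → 53.
Column z: differences are 6, 7, 8, … (increasing by 1 each time); 19, 25, 32, 40, 49, 59 → 70.
Combining the parts gives 50  53  70.

50  53  70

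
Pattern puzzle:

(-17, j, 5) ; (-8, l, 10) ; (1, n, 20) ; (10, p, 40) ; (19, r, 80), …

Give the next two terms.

(28, t, 160), (37, v, 320)

First slot: +9 each step; -17, -8, 1, 10, 19 → 28 → 37.
Letter: letters move forward 2 places in the alphabet; j, l, n, p, r → t → v.
Third slot: 5, 10, 20, 40, 80 → 160 → 320 (×2 each step).
So the next two terms are (28, t, 160) and (37, v, 320).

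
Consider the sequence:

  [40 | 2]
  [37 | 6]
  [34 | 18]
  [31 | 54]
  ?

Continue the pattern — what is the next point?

[28 | 162]

First coordinate — −3 each step: 40, 37, 34, 31 → 28.
Second coordinate goes 2, 6, 18, 54 → 162 (×3 each step).
So the next point is [28 | 162].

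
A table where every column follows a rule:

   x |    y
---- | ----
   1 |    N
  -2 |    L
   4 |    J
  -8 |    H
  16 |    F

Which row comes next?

Column x — ×(-2) each step: 1, -2, 4, -8, 16 → -32.
Column y — letters move back 2 places in the alphabet: N, L, J, H, F → D.
So the next row is -32  D.

-32  D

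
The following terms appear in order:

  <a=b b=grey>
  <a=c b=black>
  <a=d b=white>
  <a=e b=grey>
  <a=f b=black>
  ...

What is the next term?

<a=g b=white>

A: letters move forward 1 place in the alphabet, so b, c, d, e, f → g.
For the b, repeats grey → black → white: grey, black, white, grey, black → white.
Combining the parts gives <a=g b=white>.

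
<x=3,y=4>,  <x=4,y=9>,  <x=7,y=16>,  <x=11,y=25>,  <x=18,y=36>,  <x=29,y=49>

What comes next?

X: each term is the sum of the two before it, so 3, 4, 7, 11, 18, 29 → 47.
Y: perfect squares: 2², 3², 4², …; 4, 9, 16, 25, 36, 49 → 64.
Putting it together: <x=47,y=64>.

<x=47,y=64>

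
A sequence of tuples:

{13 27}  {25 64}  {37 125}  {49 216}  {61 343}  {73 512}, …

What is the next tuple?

{85 729}

First entry — +12 each step: 13, 25, 37, 49, 61, 73 → 85.
Second entry — perfect cubes: 3³, 4³, 5³, …: 27, 64, 125, 216, 343, 512 → 729.
Putting it together: {85 729}.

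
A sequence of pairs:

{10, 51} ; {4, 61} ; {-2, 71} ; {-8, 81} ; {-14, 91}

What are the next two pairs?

{-20, 101}, {-26, 111}

For the first part, −6 each step: 10, 4, -2, -8, -14 → -20 → -26.
Second part: +10 each step; 51, 61, 71, 81, 91 → 101 → 111.
Putting the parts together: {-20, 101} and then {-26, 111}.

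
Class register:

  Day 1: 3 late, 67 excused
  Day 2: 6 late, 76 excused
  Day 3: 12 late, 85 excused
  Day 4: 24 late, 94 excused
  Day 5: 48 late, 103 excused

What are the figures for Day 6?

96 late, 112 excused

Late — ×2 each step: 3, 6, 12, 24, 48 → 96.
Excused — +9 each step: 67, 76, 85, 94, 103 → 112.
Combining the parts gives 96 late, 112 excused.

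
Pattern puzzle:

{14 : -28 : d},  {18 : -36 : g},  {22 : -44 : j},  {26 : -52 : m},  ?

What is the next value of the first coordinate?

First coordinate goes 14, 18, 22, 26 → 30 (+4 each step).

30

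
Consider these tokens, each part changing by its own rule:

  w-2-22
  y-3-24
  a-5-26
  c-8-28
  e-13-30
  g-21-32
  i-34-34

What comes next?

k-55-36

Letter: letters move forward 2 places in the alphabet, wrapping Z→A, so w, y, a, c, e, g, i → k.
Second component — each term is the sum of the two before it: 2, 3, 5, 8, 13, 21, 34 → 55.
Third component: +2 each step; 22, 24, 26, 28, 30, 32, 34 → 36.
Putting it together: k-55-36.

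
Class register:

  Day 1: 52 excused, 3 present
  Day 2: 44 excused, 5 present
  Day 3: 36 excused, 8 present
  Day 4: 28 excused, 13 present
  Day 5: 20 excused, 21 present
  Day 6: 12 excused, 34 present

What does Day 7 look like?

4 excused, 55 present

Excused goes 52, 44, 36, 28, 20, 12 → 4 (−8 each step).
For the present, each term is the sum of the two before it: 3, 5, 8, 13, 21, 34 → 55.
Putting it together: 4 excused, 55 present.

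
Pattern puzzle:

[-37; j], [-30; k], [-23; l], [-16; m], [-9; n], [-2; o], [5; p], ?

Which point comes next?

[12; q]

First slot — +7 each step: -37, -30, -23, -16, -9, -2, 5 → 12.
Letter: letters move forward 1 place in the alphabet; j, k, l, m, n, o, p → q.
Putting it together: [12; q].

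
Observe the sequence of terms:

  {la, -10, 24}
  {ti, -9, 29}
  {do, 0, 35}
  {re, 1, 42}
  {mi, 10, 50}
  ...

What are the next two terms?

{fa, 11, 59}, {sol, 20, 69}

For the note, runs through the solfège scale do→ti: la, ti, do, re, mi → fa → sol.
For the second part, alternating steps +1, +9, +1, +9, …: -10, -9, 0, 1, 10 → 11 → 20.
For the third part, differences are 5, 6, 7, … (increasing by 1 each time): 24, 29, 35, 42, 50 → 59 → 69.
Putting the parts together: {fa, 11, 59} and then {sol, 20, 69}.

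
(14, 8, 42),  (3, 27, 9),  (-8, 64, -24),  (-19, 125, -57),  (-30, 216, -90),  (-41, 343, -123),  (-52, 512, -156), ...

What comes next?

(-63, 729, -189)

First part — −11 each step: 14, 3, -8, -19, -30, -41, -52 → -63.
For the second part, perfect cubes: 2³, 3³, 4³, …: 8, 27, 64, 125, 216, 343, 512 → 729.
Third part: 42, 9, -24, -57, -90, -123, -156 → -189 (always 3 × the first part).
Combining the parts gives (-63, 729, -189).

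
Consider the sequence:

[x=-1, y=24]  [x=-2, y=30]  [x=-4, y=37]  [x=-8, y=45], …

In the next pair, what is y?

54

For the y, differences are 6, 7, 8, … (increasing by 1 each time): 24, 30, 37, 45 → 54.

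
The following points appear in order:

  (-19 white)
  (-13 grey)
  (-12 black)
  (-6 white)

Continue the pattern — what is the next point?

For the first coordinate, alternating steps +6, +1, +6, +1, …: -19, -13, -12, -6 → -5.
Shade: repeats white → grey → black, so white, grey, black, white → grey.
So the next point is (-5 grey).

(-5 grey)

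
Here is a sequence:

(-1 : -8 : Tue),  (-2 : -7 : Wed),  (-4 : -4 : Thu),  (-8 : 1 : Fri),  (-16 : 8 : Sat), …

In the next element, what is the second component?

Second component: -8, -7, -4, 1, 8 → 17 (differences are 1, 3, 5, … (increasing by 2 each time)).

17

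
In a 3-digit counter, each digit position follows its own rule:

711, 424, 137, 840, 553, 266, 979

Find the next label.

First digit goes 7, 4, 1, 8, 5, 2, 9 → 6 (−3 each step, mod 10).
For the second digit, +1 each step, mod 10: 1, 2, 3, 4, 5, 6, 7 → 8.
Third digit: +3 each step, mod 10; 1, 4, 7, 0, 3, 6, 9 → 2.
Combining the parts gives 682.

682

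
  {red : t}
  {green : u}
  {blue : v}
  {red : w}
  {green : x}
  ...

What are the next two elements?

Colour — repeats red → green → blue: red, green, blue, red, green → blue → red.
For the letter, letters move forward 1 place in the alphabet: t, u, v, w, x → y → z.
So the next two elements are {blue : y} and {red : z}.

{blue : y}, {red : z}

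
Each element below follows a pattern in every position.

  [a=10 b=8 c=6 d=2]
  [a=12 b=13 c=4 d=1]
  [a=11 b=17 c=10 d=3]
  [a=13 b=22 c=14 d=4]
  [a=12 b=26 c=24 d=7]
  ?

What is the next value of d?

A goes 10, 12, 11, 13, 12 → 14 (alternating steps +2, −1, +2, −1, …).
B — alternating steps +5, +4, +5, +4, …: 8, 13, 17, 22, 26 → 31.
For the c, each term is the sum of the two before it: 6, 4, 10, 14, 24 → 38.
D: each term is the sum of the two before it; 2, 1, 3, 4, 7 → 11.

11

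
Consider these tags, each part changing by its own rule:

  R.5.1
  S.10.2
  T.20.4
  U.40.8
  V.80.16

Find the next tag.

W.160.32

Letter: letters move forward 1 place in the alphabet; R, S, T, U, V → W.
Second component: ×2 each step; 5, 10, 20, 40, 80 → 160.
Third component goes 1, 2, 4, 8, 16 → 32 (×2 each step).
Putting it together: W.160.32.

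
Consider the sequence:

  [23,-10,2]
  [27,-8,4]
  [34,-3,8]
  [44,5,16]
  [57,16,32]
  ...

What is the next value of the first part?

73

First part goes 23, 27, 34, 44, 57 → 73 (differences are 4, 7, 10, … (increasing by 3 each time)).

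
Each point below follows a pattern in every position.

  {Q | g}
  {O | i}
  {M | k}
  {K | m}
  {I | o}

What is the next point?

{G | q}

First letter — letters move back 2 places in the alphabet: Q, O, M, K, I → G.
For the second letter, letters move forward 2 places in the alphabet: g, i, k, m, o → q.
Combining the parts gives {G | q}.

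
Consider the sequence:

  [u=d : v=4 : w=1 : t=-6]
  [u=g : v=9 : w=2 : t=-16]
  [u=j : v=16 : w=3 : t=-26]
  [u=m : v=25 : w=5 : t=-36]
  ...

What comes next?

[u=p : v=36 : w=8 : t=-46]

U — letters move forward 3 places in the alphabet: d, g, j, m → p.
For the v, perfect squares: 2², 3², 4², …: 4, 9, 16, 25 → 36.
W: each term is the sum of the two before it; 1, 2, 3, 5 → 8.
T: −10 each step, so -6, -16, -26, -36 → -46.
Combining the parts gives [u=p : v=36 : w=8 : t=-46].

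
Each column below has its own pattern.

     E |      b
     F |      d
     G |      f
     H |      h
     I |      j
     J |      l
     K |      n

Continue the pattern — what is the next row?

First letter: E, F, G, H, I, J, K → L (letters move forward 1 place in the alphabet).
Second letter: letters move forward 2 places in the alphabet, so b, d, f, h, j, l, n → p.
Combining the parts gives L  p.

L  p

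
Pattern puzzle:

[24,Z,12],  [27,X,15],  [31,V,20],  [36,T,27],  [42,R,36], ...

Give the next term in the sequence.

For the first entry, differences are 3, 4, 5, … (increasing by 1 each time): 24, 27, 31, 36, 42 → 49.
Letter: letters move back 2 places in the alphabet; Z, X, V, T, R → P.
For the third entry, differences are 3, 5, 7, … (increasing by 2 each time): 12, 15, 20, 27, 36 → 47.
Putting it together: [49,P,47].

[49,P,47]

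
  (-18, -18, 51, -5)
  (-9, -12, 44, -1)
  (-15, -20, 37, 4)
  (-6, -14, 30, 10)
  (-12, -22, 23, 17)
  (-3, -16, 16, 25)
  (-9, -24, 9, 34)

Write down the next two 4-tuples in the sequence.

For the first value, alternating steps +9, −6, +9, −6, …: -18, -9, -15, -6, -12, -3, -9 → 0 → -6.
Second value: -18, -12, -20, -14, -22, -16, -24 → -18 → -26 (alternating steps +6, −8, +6, −8, …).
Third value goes 51, 44, 37, 30, 23, 16, 9 → 2 → -5 (−7 each step).
Fourth value: differences are 4, 5, 6, … (increasing by 1 each time), so -5, -1, 4, 10, 17, 25, 34 → 44 → 55.
Putting the parts together: (0, -18, 2, 44) and then (-6, -26, -5, 55).

(0, -18, 2, 44), (-6, -26, -5, 55)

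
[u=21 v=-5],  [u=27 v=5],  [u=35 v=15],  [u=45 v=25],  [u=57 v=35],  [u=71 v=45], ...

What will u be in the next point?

U: differences are 6, 8, 10, … (increasing by 2 each time), so 21, 27, 35, 45, 57, 71 → 87.

87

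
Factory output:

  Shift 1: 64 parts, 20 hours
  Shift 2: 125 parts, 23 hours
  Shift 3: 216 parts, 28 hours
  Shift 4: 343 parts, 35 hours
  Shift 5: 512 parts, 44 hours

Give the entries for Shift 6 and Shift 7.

For the parts, perfect cubes: 4³, 5³, 6³, …: 64, 125, 216, 343, 512 → 729 → 1000.
Hours — differences are 3, 5, 7, … (increasing by 2 each time): 20, 23, 28, 35, 44 → 55 → 68.
Putting the parts together: 729 parts, 55 hours and then 1000 parts, 68 hours.

729 parts, 55 hours; 1000 parts, 68 hours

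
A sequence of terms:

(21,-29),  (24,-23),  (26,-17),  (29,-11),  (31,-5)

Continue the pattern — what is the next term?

(34,1)

First slot: alternating steps +3, +2, +3, +2, …; 21, 24, 26, 29, 31 → 34.
Second slot goes -29, -23, -17, -11, -5 → 1 (+6 each step).
Combining the parts gives (34,1).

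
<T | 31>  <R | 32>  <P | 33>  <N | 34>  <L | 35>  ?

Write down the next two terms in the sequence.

<J | 36>, <H | 37>

Letter — letters move back 2 places in the alphabet: T, R, P, N, L → J → H.
Second slot goes 31, 32, 33, 34, 35 → 36 → 37 (+1 each step).
So the next two terms are <J | 36> and <H | 37>.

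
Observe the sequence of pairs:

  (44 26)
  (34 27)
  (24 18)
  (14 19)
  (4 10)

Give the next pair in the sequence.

(-6 11)

First value: −10 each step, so 44, 34, 24, 14, 4 → -6.
Second value goes 26, 27, 18, 19, 10 → 11 (alternating steps +1, −9, +1, −9, …).
Putting it together: (-6 11).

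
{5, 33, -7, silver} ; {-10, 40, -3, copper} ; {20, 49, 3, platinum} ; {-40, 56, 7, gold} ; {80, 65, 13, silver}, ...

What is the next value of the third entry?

17

Third entry — alternating steps +4, +6, +4, +6, …: -7, -3, 3, 7, 13 → 17.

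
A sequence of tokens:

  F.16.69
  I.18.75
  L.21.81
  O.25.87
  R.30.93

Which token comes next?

For the letter, letters move forward 3 places in the alphabet: F, I, L, O, R → U.
Second component: differences are 2, 3, 4, … (increasing by 1 each time); 16, 18, 21, 25, 30 → 36.
For the third component, +6 each step: 69, 75, 81, 87, 93 → 99.
Combining the parts gives U.36.99.

U.36.99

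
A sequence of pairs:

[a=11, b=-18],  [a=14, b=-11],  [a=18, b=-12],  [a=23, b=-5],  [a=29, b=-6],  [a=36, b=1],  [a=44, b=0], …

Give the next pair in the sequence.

For the a, differences are 3, 4, 5, … (increasing by 1 each time): 11, 14, 18, 23, 29, 36, 44 → 53.
B goes -18, -11, -12, -5, -6, 1, 0 → 7 (alternating steps +7, −1, +7, −1, …).
Combining the parts gives [a=53, b=7].

[a=53, b=7]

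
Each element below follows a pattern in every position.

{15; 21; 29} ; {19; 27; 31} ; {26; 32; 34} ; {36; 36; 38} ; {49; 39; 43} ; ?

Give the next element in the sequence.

{65; 41; 49}

First coordinate: differences are 4, 7, 10, … (increasing by 3 each time), so 15, 19, 26, 36, 49 → 65.
For the second coordinate, differences are 6, 5, 4, … (decreasing by 1 each time): 21, 27, 32, 36, 39 → 41.
Third coordinate goes 29, 31, 34, 38, 43 → 49 (differences are 2, 3, 4, … (increasing by 1 each time)).
Combining the parts gives {65; 41; 49}.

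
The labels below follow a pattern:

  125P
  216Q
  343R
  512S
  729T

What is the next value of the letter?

Letter — letters move forward 1 place in the alphabet: P, Q, R, S, T → U.

U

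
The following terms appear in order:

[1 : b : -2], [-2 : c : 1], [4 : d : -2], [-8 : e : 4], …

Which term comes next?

[16 : f : -8]

First slot — ×(-2) each step: 1, -2, 4, -8 → 16.
For the letter, letters move forward 1 place in the alphabet: b, c, d, e → f.
Third slot: always the previous value of the first slot, so -2, 1, -2, 4 → -8.
Putting it together: [16 : f : -8].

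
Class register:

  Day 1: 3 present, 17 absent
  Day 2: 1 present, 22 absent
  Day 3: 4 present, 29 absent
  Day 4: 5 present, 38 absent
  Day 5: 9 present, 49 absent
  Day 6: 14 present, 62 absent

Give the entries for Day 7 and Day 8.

Present — each term is the sum of the two before it: 3, 1, 4, 5, 9, 14 → 23 → 37.
Absent: differences are 5, 7, 9, … (increasing by 2 each time); 17, 22, 29, 38, 49, 62 → 77 → 94.
Putting the parts together: 23 present, 77 absent and then 37 present, 94 absent.

23 present, 77 absent; 37 present, 94 absent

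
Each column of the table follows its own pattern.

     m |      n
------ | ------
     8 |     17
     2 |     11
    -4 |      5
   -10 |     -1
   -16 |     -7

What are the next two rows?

For the column m, −6 each step: 8, 2, -4, -10, -16 → -22 → -28.
Column n: always 9 more than the column m; 17, 11, 5, -1, -7 → -13 → -19.
Putting the parts together: -22  -13 and then -28  -19.

-22  -13; -28  -19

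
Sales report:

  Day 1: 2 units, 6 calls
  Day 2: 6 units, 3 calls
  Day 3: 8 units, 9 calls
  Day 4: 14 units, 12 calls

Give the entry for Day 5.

Units: each term is the sum of the two before it, so 2, 6, 8, 14 → 22.
Calls: each term is the sum of the two before it, so 6, 3, 9, 12 → 21.
Putting it together: 22 units, 21 calls.

22 units, 21 calls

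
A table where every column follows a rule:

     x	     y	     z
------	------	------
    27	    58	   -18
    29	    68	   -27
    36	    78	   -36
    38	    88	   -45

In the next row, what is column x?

45

Column x: 27, 29, 36, 38 → 45 (alternating steps +2, +7, +2, +7, …).
Column y: +10 each step; 58, 68, 78, 88 → 98.
For the column z, −9 each step: -18, -27, -36, -45 → -54.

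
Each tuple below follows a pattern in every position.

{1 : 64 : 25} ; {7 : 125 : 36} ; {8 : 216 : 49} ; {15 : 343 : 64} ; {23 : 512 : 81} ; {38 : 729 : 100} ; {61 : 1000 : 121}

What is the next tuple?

{99 : 1331 : 144}

For the first value, each term is the sum of the two before it: 1, 7, 8, 15, 23, 38, 61 → 99.
Second value: perfect cubes: 4³, 5³, 6³, …; 64, 125, 216, 343, 512, 729, 1000 → 1331.
Third value goes 25, 36, 49, 64, 81, 100, 121 → 144 (perfect squares: 5², 6², 7², …).
Putting it together: {99 : 1331 : 144}.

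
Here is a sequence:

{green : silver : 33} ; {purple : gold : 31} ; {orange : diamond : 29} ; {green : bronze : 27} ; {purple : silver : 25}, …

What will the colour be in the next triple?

orange

Colour — repeats green → purple → orange: green, purple, orange, green, purple → orange.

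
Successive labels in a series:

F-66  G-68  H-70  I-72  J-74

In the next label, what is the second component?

76

Second component goes 66, 68, 70, 72, 74 → 76 (+2 each step).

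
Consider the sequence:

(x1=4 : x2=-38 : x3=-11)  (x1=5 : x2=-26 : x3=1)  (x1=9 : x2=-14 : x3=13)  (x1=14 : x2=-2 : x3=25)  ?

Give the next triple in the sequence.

X1: each term is the sum of the two before it, so 4, 5, 9, 14 → 23.
X2: +12 each step, so -38, -26, -14, -2 → 10.
X3 — +12 each step: -11, 1, 13, 25 → 37.
So the next triple is (x1=23 : x2=10 : x3=37).

(x1=23 : x2=10 : x3=37)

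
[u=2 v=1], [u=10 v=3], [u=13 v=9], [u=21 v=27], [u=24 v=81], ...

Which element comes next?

[u=32 v=243]

U: alternating steps +8, +3, +8, +3, …; 2, 10, 13, 21, 24 → 32.
V: ×3 each step; 1, 3, 9, 27, 81 → 243.
So the next element is [u=32 v=243].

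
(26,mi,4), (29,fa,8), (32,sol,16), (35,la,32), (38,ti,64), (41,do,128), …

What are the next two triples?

(44,re,256), (47,mi,512)

First coordinate goes 26, 29, 32, 35, 38, 41 → 44 → 47 (+3 each step).
For the note, runs through the solfège scale do→ti: mi, fa, sol, la, ti, do → re → mi.
Third coordinate: ×2 each step; 4, 8, 16, 32, 64, 128 → 256 → 512.
Putting the parts together: (44,re,256) and then (47,mi,512).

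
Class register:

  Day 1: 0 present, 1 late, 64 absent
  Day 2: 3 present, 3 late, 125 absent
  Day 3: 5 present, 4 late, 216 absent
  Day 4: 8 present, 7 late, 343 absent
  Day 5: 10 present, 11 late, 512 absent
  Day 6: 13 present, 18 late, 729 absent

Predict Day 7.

Present: alternating steps +3, +2, +3, +2, …; 0, 3, 5, 8, 10, 13 → 15.
Late — each term is the sum of the two before it: 1, 3, 4, 7, 11, 18 → 29.
For the absent, perfect cubes: 4³, 5³, 6³, …: 64, 125, 216, 343, 512, 729 → 1000.
Putting it together: 15 present, 29 late, 1000 absent.

15 present, 29 late, 1000 absent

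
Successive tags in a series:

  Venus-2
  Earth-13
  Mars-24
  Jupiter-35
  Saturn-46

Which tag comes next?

Planet goes Venus, Earth, Mars, Jupiter, Saturn → Uranus (runs through the planets Mercury→Neptune).
Second component goes 2, 13, 24, 35, 46 → 57 (+11 each step).
Combining the parts gives Uranus-57.

Uranus-57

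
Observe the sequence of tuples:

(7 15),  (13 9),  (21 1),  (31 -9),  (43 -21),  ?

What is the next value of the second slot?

First slot: differences are 6, 8, 10, … (increasing by 2 each time), so 7, 13, 21, 31, 43 → 57.
Second slot: together with the first slot always sums to 22, so 15, 9, 1, -9, -21 → -35.

-35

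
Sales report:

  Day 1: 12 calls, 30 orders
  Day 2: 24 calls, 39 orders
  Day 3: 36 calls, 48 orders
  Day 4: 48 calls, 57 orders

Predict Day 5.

60 calls, 66 orders

Calls — +12 each step: 12, 24, 36, 48 → 60.
Orders — +9 each step: 30, 39, 48, 57 → 66.
Combining the parts gives 60 calls, 66 orders.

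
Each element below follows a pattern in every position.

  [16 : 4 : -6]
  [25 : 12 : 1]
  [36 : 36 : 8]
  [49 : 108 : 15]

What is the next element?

[64 : 324 : 22]

First value — perfect squares: 4², 5², 6², …: 16, 25, 36, 49 → 64.
Second value: ×3 each step; 4, 12, 36, 108 → 324.
Third value goes -6, 1, 8, 15 → 22 (+7 each step).
Putting it together: [64 : 324 : 22].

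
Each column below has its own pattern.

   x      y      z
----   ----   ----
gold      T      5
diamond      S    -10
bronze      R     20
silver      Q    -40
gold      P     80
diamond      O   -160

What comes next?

Column x — repeats gold → diamond → bronze → silver: gold, diamond, bronze, silver, gold, diamond → bronze.
Column y: letters move back 1 place in the alphabet, so T, S, R, Q, P, O → N.
For the column z, ×(-2) each step: 5, -10, 20, -40, 80, -160 → 320.
Combining the parts gives bronze  N  320.

bronze  N  320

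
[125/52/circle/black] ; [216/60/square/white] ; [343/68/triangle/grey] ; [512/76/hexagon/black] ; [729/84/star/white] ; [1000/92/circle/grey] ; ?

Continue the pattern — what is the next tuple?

[1331/100/square/black]

First component: perfect cubes: 5³, 6³, 7³, …, so 125, 216, 343, 512, 729, 1000 → 1331.
Second component: +8 each step, so 52, 60, 68, 76, 84, 92 → 100.
Shape: repeats circle → square → triangle → hexagon → star, so circle, square, triangle, hexagon, star, circle → square.
Shade: repeats black → white → grey, so black, white, grey, black, white, grey → black.
Putting it together: [1331/100/square/black].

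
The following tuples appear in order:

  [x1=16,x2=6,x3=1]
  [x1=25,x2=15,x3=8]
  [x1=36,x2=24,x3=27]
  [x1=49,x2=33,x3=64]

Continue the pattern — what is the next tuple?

X1: perfect squares: 4², 5², 6², …, so 16, 25, 36, 49 → 64.
X2: 6, 15, 24, 33 → 42 (+9 each step).
For the x3, perfect cubes: 1³, 2³, 3³, …: 1, 8, 27, 64 → 125.
Putting it together: [x1=64,x2=42,x3=125].

[x1=64,x2=42,x3=125]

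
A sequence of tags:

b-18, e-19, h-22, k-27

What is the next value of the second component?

34

Second component: differences are 1, 3, 5, … (increasing by 2 each time), so 18, 19, 22, 27 → 34.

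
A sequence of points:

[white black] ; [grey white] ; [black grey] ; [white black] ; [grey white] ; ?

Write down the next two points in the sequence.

[black grey], [white black]

First shade: white, grey, black, white, grey → black → white (repeats white → grey → black).
Second shade — repeats black → white → grey: black, white, grey, black, white → grey → black.
So the next two points are [black grey] and [white black].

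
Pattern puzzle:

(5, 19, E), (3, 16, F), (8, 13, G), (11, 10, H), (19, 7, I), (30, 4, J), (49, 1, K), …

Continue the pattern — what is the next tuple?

(79, -2, L)

First component: each term is the sum of the two before it; 5, 3, 8, 11, 19, 30, 49 → 79.
Second component: 19, 16, 13, 10, 7, 4, 1 → -2 (−3 each step).
Letter — letters move forward 1 place in the alphabet: E, F, G, H, I, J, K → L.
Combining the parts gives (79, -2, L).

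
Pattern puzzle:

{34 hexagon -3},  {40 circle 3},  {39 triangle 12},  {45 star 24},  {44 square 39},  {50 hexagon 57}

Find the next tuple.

First part — alternating steps +6, −1, +6, −1, …: 34, 40, 39, 45, 44, 50 → 49.
Shape: repeats hexagon → circle → triangle → star → square, so hexagon, circle, triangle, star, square, hexagon → circle.
Third part goes -3, 3, 12, 24, 39, 57 → 78 (differences are 6, 9, 12, … (increasing by 3 each time)).
So the next tuple is {49 circle 78}.

{49 circle 78}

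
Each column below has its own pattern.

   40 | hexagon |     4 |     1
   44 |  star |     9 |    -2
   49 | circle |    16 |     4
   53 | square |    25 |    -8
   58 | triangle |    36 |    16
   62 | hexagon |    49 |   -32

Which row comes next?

First component: alternating steps +4, +5, +4, +5, …, so 40, 44, 49, 53, 58, 62 → 67.
Shape goes hexagon, star, circle, square, triangle, hexagon → star (repeats hexagon → star → circle → square → triangle).
For the third component, perfect squares: 2², 3², 4², …: 4, 9, 16, 25, 36, 49 → 64.
For the fourth component, ×(-2) each step: 1, -2, 4, -8, 16, -32 → 64.
Combining the parts gives 67  star  64  64.

67  star  64  64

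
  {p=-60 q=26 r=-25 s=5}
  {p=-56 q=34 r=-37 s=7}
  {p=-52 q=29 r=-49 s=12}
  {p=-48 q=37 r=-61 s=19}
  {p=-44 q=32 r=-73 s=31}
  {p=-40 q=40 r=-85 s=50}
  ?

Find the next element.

P: +4 each step; -60, -56, -52, -48, -44, -40 → -36.
Q: alternating steps +8, −5, +8, −5, …, so 26, 34, 29, 37, 32, 40 → 35.
R: -25, -37, -49, -61, -73, -85 → -97 (−12 each step).
S — each term is the sum of the two before it: 5, 7, 12, 19, 31, 50 → 81.
So the next element is {p=-36 q=35 r=-97 s=81}.

{p=-36 q=35 r=-97 s=81}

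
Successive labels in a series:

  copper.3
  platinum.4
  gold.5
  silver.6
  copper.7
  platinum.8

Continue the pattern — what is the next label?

gold.9

Metal: repeats copper → platinum → gold → silver; copper, platinum, gold, silver, copper, platinum → gold.
For the second component, +1 each step: 3, 4, 5, 6, 7, 8 → 9.
So the next label is gold.9.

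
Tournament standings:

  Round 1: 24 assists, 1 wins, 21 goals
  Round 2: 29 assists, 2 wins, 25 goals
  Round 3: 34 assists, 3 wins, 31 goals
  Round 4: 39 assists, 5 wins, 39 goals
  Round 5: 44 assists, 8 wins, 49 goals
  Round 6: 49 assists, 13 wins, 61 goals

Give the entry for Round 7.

54 assists, 21 wins, 75 goals

For the assists, +5 each step: 24, 29, 34, 39, 44, 49 → 54.
For the wins, each term is the sum of the two before it: 1, 2, 3, 5, 8, 13 → 21.
Goals — differences are 4, 6, 8, … (increasing by 2 each time): 21, 25, 31, 39, 49, 61 → 75.
So the next row is 54 assists, 21 wins, 75 goals.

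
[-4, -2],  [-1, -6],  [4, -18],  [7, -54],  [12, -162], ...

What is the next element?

For the first component, alternating steps +3, +5, +3, +5, …: -4, -1, 4, 7, 12 → 15.
Second component: ×3 each step, so -2, -6, -18, -54, -162 → -486.
Combining the parts gives [15, -486].

[15, -486]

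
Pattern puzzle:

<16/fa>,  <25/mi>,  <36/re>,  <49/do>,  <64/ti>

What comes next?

First coordinate: perfect squares: 4², 5², 6², …; 16, 25, 36, 49, 64 → 81.
Note goes fa, mi, re, do, ti → la (runs backward through the solfège scale do→ti).
Putting it together: <81/la>.

<81/la>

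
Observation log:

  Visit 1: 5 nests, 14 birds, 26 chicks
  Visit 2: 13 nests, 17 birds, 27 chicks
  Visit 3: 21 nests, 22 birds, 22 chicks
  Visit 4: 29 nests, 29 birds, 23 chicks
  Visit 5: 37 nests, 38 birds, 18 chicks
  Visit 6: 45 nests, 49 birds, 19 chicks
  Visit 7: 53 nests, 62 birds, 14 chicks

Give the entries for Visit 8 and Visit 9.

Nests — +8 each step: 5, 13, 21, 29, 37, 45, 53 → 61 → 69.
Birds — differences are 3, 5, 7, … (increasing by 2 each time): 14, 17, 22, 29, 38, 49, 62 → 77 → 94.
Chicks goes 26, 27, 22, 23, 18, 19, 14 → 15 → 10 (alternating steps +1, −5, +1, −5, …).
So the next two lines are 61 nests, 77 birds, 15 chicks and 69 nests, 94 birds, 10 chicks.

61 nests, 77 birds, 15 chicks; 69 nests, 94 birds, 10 chicks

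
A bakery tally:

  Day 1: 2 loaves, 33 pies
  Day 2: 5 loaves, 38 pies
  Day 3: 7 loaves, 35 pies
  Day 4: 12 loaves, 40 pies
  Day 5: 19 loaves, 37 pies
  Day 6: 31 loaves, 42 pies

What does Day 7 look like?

50 loaves, 39 pies

For the loaves, each term is the sum of the two before it: 2, 5, 7, 12, 19, 31 → 50.
Pies: alternating steps +5, −3, +5, −3, …; 33, 38, 35, 40, 37, 42 → 39.
So the next row is 50 loaves, 39 pies.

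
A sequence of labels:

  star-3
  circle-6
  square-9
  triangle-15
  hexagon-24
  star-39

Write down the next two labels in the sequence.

circle-63 then square-102

Shape: repeats star → circle → square → triangle → hexagon, so star, circle, square, triangle, hexagon, star → circle → square.
Second component: each term is the sum of the two before it; 3, 6, 9, 15, 24, 39 → 63 → 102.
So the next two labels are circle-63 and square-102.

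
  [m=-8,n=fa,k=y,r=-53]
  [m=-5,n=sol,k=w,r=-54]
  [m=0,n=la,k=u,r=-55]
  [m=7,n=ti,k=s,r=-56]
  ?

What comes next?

[m=16,n=do,k=q,r=-57]

M — differences are 3, 5, 7, … (increasing by 2 each time): -8, -5, 0, 7 → 16.
N: fa, sol, la, ti → do (runs through the solfège scale do→ti).
K: letters move back 2 places in the alphabet; y, w, u, s → q.
R goes -53, -54, -55, -56 → -57 (−1 each step).
So the next tuple is [m=16,n=do,k=q,r=-57].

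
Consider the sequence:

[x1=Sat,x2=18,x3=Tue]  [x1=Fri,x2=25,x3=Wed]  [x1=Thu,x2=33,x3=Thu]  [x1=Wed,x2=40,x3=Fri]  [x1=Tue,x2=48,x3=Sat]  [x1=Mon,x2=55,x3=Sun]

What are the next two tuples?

X1 goes Sat, Fri, Thu, Wed, Tue, Mon → Sun → Sat (runs backward through the weekdays Mon→Sun).
For the x2, alternating steps +7, +8, +7, +8, …: 18, 25, 33, 40, 48, 55 → 63 → 70.
X3: runs through the weekdays Mon→Sun; Tue, Wed, Thu, Fri, Sat, Sun → Mon → Tue.
Putting the parts together: [x1=Sun,x2=63,x3=Mon] and then [x1=Sat,x2=70,x3=Tue].

[x1=Sun,x2=63,x3=Mon], [x1=Sat,x2=70,x3=Tue]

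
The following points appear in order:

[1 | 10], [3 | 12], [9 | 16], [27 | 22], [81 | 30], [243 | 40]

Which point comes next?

[729 | 52]

First entry: ×3 each step; 1, 3, 9, 27, 81, 243 → 729.
Second entry goes 10, 12, 16, 22, 30, 40 → 52 (differences are 2, 4, 6, … (increasing by 2 each time)).
Combining the parts gives [729 | 52].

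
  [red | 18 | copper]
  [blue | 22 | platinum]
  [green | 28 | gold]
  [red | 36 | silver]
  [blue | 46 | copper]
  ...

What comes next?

Colour — repeats red → blue → green: red, blue, green, red, blue → green.
Second value goes 18, 22, 28, 36, 46 → 58 (differences are 4, 6, 8, … (increasing by 2 each time)).
Metal: copper, platinum, gold, silver, copper → platinum (repeats copper → platinum → gold → silver).
Combining the parts gives [green | 58 | platinum].

[green | 58 | platinum]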